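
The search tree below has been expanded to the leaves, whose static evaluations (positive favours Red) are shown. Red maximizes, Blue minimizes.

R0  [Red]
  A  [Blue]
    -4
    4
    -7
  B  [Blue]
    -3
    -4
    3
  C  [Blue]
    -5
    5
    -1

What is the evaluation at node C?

C (Blue): min(-5, 5, -1) = -5

-5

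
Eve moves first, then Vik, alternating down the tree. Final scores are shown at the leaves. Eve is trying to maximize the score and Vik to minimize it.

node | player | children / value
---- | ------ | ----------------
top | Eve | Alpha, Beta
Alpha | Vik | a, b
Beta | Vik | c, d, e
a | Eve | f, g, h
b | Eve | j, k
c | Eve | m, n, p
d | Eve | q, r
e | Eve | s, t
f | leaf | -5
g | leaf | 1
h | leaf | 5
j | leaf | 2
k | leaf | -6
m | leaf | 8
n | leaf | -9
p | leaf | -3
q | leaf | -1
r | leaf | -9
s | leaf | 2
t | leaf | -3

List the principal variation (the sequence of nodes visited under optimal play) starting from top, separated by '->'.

a (Eve): max(-5, 1, 5) = 5
b (Eve): max(2, -6) = 2
Alpha (Vik): min(5, 2) = 2
c (Eve): max(8, -9, -3) = 8
d (Eve): max(-1, -9) = -1
e (Eve): max(2, -3) = 2
Beta (Vik): min(8, -1, 2) = -1
top (Eve): max(2, -1) = 2
At top, Eve picks Alpha (highest: 2).
At Alpha, Vik picks b (lowest: 2).
At b, Eve picks j (highest: 2).
Terminal value 2.

top -> Alpha -> b -> j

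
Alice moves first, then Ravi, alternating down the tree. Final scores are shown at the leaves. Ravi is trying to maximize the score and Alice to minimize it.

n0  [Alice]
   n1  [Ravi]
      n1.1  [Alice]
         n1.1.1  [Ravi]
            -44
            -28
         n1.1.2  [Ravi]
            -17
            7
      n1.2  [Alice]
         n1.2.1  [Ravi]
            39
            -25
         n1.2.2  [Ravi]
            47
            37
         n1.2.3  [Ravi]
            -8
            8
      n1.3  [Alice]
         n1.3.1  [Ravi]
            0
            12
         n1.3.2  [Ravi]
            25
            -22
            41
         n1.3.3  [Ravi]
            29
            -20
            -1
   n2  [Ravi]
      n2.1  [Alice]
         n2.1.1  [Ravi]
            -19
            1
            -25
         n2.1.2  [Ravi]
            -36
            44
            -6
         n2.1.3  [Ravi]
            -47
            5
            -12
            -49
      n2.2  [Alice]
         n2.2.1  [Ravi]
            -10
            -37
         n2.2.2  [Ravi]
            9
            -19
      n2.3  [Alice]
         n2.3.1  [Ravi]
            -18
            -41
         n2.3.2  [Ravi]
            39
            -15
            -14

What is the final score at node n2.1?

n2.1.1 (Ravi): max(-19, 1, -25) = 1
n2.1.2 (Ravi): max(-36, 44, -6) = 44
n2.1.3 (Ravi): max(-47, 5, -12, -49) = 5
n2.1 (Alice): min(1, 44, 5) = 1

1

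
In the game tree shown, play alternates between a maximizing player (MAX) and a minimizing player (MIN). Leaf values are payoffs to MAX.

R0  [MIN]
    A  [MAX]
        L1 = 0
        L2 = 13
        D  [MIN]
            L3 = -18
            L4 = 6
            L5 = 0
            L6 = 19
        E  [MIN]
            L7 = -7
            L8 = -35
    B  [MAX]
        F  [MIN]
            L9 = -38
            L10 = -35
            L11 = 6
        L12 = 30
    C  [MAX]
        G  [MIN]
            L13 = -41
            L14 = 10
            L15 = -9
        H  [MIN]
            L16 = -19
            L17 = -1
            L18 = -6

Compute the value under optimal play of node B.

F (MIN): min(-38, -35, 6) = -38
B (MAX): max(-38, 30) = 30

30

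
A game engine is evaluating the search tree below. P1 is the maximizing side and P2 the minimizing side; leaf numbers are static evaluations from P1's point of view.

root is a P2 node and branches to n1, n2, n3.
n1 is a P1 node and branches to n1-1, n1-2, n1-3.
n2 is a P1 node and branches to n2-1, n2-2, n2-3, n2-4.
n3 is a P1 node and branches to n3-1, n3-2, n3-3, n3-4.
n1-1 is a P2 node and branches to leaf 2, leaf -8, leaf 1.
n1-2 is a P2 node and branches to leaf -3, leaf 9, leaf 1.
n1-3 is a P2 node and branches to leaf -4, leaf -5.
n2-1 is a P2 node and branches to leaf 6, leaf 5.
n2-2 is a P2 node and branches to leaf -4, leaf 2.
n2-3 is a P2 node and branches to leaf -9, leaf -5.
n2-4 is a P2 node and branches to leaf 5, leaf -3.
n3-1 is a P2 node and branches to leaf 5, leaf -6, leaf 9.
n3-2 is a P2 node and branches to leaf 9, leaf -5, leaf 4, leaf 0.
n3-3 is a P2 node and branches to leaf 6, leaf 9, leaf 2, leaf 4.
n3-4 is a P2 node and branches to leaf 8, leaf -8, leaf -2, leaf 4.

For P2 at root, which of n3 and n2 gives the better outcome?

n3-1 (P2): min(5, -6, 9) = -6
n3-2 (P2): min(9, -5, 4, 0) = -5
n3-3 (P2): min(6, 9, 2, 4) = 2
n3-4 (P2): min(8, -8, -2, 4) = -8
n3 (P1): max(-6, -5, 2, -8) = 2
n2-1 (P2): min(6, 5) = 5
n2-2 (P2): min(-4, 2) = -4
n2-3 (P2): min(-9, -5) = -9
n2-4 (P2): min(5, -3) = -3
n2 (P1): max(5, -4, -9, -3) = 5
P2 prefers the lower value; n3=2, n2=5. n3 is better since 2 < 5.

n3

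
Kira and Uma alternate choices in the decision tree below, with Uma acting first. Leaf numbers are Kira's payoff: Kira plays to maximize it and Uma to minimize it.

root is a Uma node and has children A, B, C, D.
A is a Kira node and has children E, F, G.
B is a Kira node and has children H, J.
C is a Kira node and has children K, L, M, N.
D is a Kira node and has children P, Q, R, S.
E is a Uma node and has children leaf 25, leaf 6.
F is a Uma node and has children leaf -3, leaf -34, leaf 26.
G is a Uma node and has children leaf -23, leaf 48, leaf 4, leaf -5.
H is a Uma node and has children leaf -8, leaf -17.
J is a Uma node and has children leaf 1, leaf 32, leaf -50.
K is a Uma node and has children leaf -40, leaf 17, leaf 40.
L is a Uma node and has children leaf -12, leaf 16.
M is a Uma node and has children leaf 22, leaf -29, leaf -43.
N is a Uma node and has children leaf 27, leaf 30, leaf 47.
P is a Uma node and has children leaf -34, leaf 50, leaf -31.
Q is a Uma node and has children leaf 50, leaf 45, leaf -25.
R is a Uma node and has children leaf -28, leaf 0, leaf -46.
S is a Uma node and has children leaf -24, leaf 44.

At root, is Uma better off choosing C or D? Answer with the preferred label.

K (Uma): min(-40, 17, 40) = -40
L (Uma): min(-12, 16) = -12
M (Uma): min(22, -29, -43) = -43
N (Uma): min(27, 30, 47) = 27
C (Kira): max(-40, -12, -43, 27) = 27
P (Uma): min(-34, 50, -31) = -34
Q (Uma): min(50, 45, -25) = -25
R (Uma): min(-28, 0, -46) = -46
S (Uma): min(-24, 44) = -24
D (Kira): max(-34, -25, -46, -24) = -24
Uma prefers the lower value; C=27, D=-24. D is better since -24 < 27.

D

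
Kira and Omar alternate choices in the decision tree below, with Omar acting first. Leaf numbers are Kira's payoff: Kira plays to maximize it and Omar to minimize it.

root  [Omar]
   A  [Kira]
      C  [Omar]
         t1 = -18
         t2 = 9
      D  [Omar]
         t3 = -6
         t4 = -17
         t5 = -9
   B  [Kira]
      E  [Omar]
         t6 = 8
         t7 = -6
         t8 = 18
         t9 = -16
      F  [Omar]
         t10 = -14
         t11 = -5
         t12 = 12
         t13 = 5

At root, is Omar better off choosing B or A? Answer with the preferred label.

A

E (Omar): min(8, -6, 18, -16) = -16
F (Omar): min(-14, -5, 12, 5) = -14
B (Kira): max(-16, -14) = -14
C (Omar): min(-18, 9) = -18
D (Omar): min(-6, -17, -9) = -17
A (Kira): max(-18, -17) = -17
Omar prefers the lower value; B=-14, A=-17. A is better since -17 < -14.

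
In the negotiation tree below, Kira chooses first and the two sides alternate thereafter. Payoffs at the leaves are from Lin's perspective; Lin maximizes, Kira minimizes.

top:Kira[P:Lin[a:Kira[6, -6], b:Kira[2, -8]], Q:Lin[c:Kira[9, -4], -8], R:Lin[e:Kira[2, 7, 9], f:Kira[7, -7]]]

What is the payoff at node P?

a (Kira): min(6, -6) = -6
b (Kira): min(2, -8) = -8
P (Lin): max(-6, -8) = -6

-6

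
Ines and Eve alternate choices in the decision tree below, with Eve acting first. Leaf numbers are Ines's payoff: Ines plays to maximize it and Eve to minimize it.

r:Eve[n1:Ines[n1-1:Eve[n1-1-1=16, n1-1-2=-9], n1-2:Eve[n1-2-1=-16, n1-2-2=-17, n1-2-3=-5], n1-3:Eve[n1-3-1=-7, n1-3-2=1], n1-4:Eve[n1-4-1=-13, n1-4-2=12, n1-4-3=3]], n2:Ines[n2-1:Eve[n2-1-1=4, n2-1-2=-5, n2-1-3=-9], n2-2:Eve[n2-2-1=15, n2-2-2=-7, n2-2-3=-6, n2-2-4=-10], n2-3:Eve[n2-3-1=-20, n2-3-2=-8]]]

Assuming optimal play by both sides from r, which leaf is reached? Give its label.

n2-1-3

n1-1 (Eve): min(16, -9) = -9
n1-2 (Eve): min(-16, -17, -5) = -17
n1-3 (Eve): min(-7, 1) = -7
n1-4 (Eve): min(-13, 12, 3) = -13
n1 (Ines): max(-9, -17, -7, -13) = -7
n2-1 (Eve): min(4, -5, -9) = -9
n2-2 (Eve): min(15, -7, -6, -10) = -10
n2-3 (Eve): min(-20, -8) = -20
n2 (Ines): max(-9, -10, -20) = -9
r (Eve): min(-7, -9) = -9
At r, Eve picks n2 (lowest: -9).
At n2, Ines picks n2-1 (highest: -9).
At n2-1, Eve picks n2-1-3 (lowest: -9).
Terminal value -9.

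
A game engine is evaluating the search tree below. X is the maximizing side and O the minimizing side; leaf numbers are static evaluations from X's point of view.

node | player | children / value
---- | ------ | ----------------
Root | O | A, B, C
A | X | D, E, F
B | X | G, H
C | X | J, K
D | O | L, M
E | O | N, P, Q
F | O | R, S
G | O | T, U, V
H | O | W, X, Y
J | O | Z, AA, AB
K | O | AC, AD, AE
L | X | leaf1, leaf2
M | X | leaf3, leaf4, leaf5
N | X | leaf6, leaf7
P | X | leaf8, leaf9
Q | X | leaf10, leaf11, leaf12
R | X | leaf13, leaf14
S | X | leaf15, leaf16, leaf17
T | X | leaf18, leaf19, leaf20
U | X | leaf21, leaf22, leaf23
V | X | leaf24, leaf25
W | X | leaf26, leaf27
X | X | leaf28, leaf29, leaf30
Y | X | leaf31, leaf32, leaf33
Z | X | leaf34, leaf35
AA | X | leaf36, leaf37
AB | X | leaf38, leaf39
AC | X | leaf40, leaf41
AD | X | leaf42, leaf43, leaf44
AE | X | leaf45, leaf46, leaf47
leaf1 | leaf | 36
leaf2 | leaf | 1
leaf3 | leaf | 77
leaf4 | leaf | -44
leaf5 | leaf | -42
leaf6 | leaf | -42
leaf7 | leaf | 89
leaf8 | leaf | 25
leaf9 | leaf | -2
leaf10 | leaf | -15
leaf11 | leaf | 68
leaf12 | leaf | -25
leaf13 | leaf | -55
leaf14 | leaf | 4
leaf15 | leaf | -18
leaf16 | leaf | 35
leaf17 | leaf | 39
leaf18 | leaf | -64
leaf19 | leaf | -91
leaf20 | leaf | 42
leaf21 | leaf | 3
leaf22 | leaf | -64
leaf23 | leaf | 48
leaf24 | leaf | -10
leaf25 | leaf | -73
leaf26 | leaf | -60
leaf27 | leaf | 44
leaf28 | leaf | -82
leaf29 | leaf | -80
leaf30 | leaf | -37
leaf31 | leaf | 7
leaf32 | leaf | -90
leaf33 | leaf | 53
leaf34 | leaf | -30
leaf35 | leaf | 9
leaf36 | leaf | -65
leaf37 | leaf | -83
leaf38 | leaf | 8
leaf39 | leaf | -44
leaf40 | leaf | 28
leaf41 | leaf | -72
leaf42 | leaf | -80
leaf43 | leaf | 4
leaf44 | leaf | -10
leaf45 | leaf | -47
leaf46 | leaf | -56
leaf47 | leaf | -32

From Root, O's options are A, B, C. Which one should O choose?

C

L (X): max(36, 1) = 36
M (X): max(77, -44, -42) = 77
D (O): min(36, 77) = 36
N (X): max(-42, 89) = 89
P (X): max(25, -2) = 25
Q (X): max(-15, 68, -25) = 68
E (O): min(89, 25, 68) = 25
R (X): max(-55, 4) = 4
S (X): max(-18, 35, 39) = 39
F (O): min(4, 39) = 4
A (X): max(36, 25, 4) = 36
T (X): max(-64, -91, 42) = 42
U (X): max(3, -64, 48) = 48
V (X): max(-10, -73) = -10
G (O): min(42, 48, -10) = -10
W (X): max(-60, 44) = 44
X (X): max(-82, -80, -37) = -37
Y (X): max(7, -90, 53) = 53
H (O): min(44, -37, 53) = -37
B (X): max(-10, -37) = -10
Z (X): max(-30, 9) = 9
AA (X): max(-65, -83) = -65
AB (X): max(8, -44) = 8
J (O): min(9, -65, 8) = -65
AC (X): max(28, -72) = 28
AD (X): max(-80, 4, -10) = 4
AE (X): max(-47, -56, -32) = -32
K (O): min(28, 4, -32) = -32
C (X): max(-65, -32) = -32
Root (O): min(36, -10, -32) = -32
O at Root wants the lowest of {A=36, B=-10, C=-32}, so chooses C.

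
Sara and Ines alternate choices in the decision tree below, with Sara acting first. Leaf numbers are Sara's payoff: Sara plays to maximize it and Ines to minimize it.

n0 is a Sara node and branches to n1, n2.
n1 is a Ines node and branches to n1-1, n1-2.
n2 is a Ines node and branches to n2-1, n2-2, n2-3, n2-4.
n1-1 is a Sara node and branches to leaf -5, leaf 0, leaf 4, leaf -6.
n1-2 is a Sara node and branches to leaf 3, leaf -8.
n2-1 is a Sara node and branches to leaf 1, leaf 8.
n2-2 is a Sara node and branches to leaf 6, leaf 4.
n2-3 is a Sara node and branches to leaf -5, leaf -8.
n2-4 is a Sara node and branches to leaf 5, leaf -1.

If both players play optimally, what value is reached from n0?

n1-1 (Sara): max(-5, 0, 4, -6) = 4
n1-2 (Sara): max(3, -8) = 3
n1 (Ines): min(4, 3) = 3
n2-1 (Sara): max(1, 8) = 8
n2-2 (Sara): max(6, 4) = 6
n2-3 (Sara): max(-5, -8) = -5
n2-4 (Sara): max(5, -1) = 5
n2 (Ines): min(8, 6, -5, 5) = -5
n0 (Sara): max(3, -5) = 3

3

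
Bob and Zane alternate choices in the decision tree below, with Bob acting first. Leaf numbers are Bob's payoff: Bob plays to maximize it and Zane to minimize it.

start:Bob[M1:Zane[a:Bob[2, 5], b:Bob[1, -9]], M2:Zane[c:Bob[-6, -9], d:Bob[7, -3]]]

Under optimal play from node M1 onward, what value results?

a (Bob): max(2, 5) = 5
b (Bob): max(1, -9) = 1
M1 (Zane): min(5, 1) = 1

1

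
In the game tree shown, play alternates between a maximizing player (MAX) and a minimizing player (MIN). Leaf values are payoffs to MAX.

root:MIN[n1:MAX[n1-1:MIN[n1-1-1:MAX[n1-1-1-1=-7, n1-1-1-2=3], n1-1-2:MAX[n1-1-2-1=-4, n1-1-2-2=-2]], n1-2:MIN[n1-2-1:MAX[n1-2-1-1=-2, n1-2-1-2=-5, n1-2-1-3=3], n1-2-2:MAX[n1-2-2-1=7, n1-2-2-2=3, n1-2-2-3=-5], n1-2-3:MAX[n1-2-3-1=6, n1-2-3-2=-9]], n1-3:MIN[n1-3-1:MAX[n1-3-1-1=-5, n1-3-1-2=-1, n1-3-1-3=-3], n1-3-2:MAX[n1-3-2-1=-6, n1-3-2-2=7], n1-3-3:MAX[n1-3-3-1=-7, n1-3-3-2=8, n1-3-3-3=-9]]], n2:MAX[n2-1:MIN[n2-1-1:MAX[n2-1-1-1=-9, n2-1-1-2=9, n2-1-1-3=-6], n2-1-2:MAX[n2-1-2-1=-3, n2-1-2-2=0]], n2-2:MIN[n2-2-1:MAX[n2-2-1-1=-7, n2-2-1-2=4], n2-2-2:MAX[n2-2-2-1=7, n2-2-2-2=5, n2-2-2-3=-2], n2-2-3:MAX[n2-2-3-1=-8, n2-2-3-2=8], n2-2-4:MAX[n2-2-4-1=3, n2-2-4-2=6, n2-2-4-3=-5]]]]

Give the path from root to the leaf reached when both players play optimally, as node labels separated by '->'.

n1-1-1 (MAX): max(-7, 3) = 3
n1-1-2 (MAX): max(-4, -2) = -2
n1-1 (MIN): min(3, -2) = -2
n1-2-1 (MAX): max(-2, -5, 3) = 3
n1-2-2 (MAX): max(7, 3, -5) = 7
n1-2-3 (MAX): max(6, -9) = 6
n1-2 (MIN): min(3, 7, 6) = 3
n1-3-1 (MAX): max(-5, -1, -3) = -1
n1-3-2 (MAX): max(-6, 7) = 7
n1-3-3 (MAX): max(-7, 8, -9) = 8
n1-3 (MIN): min(-1, 7, 8) = -1
n1 (MAX): max(-2, 3, -1) = 3
n2-1-1 (MAX): max(-9, 9, -6) = 9
n2-1-2 (MAX): max(-3, 0) = 0
n2-1 (MIN): min(9, 0) = 0
n2-2-1 (MAX): max(-7, 4) = 4
n2-2-2 (MAX): max(7, 5, -2) = 7
n2-2-3 (MAX): max(-8, 8) = 8
n2-2-4 (MAX): max(3, 6, -5) = 6
n2-2 (MIN): min(4, 7, 8, 6) = 4
n2 (MAX): max(0, 4) = 4
root (MIN): min(3, 4) = 3
At root, MIN picks n1 (lowest: 3).
At n1, MAX picks n1-2 (highest: 3).
At n1-2, MIN picks n1-2-1 (lowest: 3).
At n1-2-1, MAX picks n1-2-1-3 (highest: 3).
Terminal value 3.

root -> n1 -> n1-2 -> n1-2-1 -> n1-2-1-3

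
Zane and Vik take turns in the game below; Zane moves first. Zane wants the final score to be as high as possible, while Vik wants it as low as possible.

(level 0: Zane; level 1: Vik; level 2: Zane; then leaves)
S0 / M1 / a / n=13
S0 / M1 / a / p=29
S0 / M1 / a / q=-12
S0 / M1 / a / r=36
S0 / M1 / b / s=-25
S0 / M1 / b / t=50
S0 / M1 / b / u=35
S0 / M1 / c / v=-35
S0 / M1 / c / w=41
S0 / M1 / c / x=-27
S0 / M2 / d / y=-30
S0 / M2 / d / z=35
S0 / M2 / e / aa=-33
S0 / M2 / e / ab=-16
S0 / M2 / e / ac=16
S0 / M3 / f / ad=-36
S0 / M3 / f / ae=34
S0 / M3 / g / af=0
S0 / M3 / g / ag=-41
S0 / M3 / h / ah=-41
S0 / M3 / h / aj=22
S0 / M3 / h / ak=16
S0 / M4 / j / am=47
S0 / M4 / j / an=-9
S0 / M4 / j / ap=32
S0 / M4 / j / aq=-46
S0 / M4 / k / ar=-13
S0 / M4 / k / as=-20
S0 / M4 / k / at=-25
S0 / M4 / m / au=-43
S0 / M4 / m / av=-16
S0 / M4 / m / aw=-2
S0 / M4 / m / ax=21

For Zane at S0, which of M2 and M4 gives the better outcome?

M2

d (Zane): max(-30, 35) = 35
e (Zane): max(-33, -16, 16) = 16
M2 (Vik): min(35, 16) = 16
j (Zane): max(47, -9, 32, -46) = 47
k (Zane): max(-13, -20, -25) = -13
m (Zane): max(-43, -16, -2, 21) = 21
M4 (Vik): min(47, -13, 21) = -13
Zane prefers the higher value; M2=16, M4=-13. M2 is better since 16 > -13.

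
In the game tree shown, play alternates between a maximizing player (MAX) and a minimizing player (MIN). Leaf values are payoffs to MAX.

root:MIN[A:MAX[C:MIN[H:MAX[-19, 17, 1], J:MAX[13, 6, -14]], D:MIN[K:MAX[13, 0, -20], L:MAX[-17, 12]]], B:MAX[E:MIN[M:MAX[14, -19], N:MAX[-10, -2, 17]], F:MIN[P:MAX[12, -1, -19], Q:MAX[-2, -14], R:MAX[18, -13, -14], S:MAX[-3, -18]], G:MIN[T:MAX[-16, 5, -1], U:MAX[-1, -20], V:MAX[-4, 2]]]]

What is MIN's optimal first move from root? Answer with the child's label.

H (MAX): max(-19, 17, 1) = 17
J (MAX): max(13, 6, -14) = 13
C (MIN): min(17, 13) = 13
K (MAX): max(13, 0, -20) = 13
L (MAX): max(-17, 12) = 12
D (MIN): min(13, 12) = 12
A (MAX): max(13, 12) = 13
M (MAX): max(14, -19) = 14
N (MAX): max(-10, -2, 17) = 17
E (MIN): min(14, 17) = 14
P (MAX): max(12, -1, -19) = 12
Q (MAX): max(-2, -14) = -2
R (MAX): max(18, -13, -14) = 18
S (MAX): max(-3, -18) = -3
F (MIN): min(12, -2, 18, -3) = -3
T (MAX): max(-16, 5, -1) = 5
U (MAX): max(-1, -20) = -1
V (MAX): max(-4, 2) = 2
G (MIN): min(5, -1, 2) = -1
B (MAX): max(14, -3, -1) = 14
root (MIN): min(13, 14) = 13
MIN at root wants the lowest of {A=13, B=14}, so chooses A.

A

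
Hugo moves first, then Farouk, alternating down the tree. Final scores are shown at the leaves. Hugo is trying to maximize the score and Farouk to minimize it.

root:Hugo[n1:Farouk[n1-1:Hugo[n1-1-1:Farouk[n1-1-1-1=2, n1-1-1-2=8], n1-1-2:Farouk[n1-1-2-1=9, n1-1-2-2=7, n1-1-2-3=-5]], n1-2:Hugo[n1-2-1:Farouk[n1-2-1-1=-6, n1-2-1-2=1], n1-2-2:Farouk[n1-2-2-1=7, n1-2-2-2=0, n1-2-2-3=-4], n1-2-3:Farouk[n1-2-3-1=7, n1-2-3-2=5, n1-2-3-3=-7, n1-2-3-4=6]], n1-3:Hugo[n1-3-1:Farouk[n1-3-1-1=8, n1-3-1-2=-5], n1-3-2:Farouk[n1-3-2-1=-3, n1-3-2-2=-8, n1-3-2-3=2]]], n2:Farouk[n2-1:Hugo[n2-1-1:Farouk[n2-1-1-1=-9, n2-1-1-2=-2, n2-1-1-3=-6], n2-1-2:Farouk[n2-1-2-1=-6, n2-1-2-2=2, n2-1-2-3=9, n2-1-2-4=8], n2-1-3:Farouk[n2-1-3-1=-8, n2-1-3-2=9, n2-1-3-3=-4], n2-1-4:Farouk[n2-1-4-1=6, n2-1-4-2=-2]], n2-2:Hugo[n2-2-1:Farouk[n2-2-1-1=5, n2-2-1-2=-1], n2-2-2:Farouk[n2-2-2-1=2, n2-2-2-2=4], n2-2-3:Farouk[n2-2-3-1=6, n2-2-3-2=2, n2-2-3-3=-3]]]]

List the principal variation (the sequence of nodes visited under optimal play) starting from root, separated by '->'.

root -> n2 -> n2-1 -> n2-1-4 -> n2-1-4-2

n1-1-1 (Farouk): min(2, 8) = 2
n1-1-2 (Farouk): min(9, 7, -5) = -5
n1-1 (Hugo): max(2, -5) = 2
n1-2-1 (Farouk): min(-6, 1) = -6
n1-2-2 (Farouk): min(7, 0, -4) = -4
n1-2-3 (Farouk): min(7, 5, -7, 6) = -7
n1-2 (Hugo): max(-6, -4, -7) = -4
n1-3-1 (Farouk): min(8, -5) = -5
n1-3-2 (Farouk): min(-3, -8, 2) = -8
n1-3 (Hugo): max(-5, -8) = -5
n1 (Farouk): min(2, -4, -5) = -5
n2-1-1 (Farouk): min(-9, -2, -6) = -9
n2-1-2 (Farouk): min(-6, 2, 9, 8) = -6
n2-1-3 (Farouk): min(-8, 9, -4) = -8
n2-1-4 (Farouk): min(6, -2) = -2
n2-1 (Hugo): max(-9, -6, -8, -2) = -2
n2-2-1 (Farouk): min(5, -1) = -1
n2-2-2 (Farouk): min(2, 4) = 2
n2-2-3 (Farouk): min(6, 2, -3) = -3
n2-2 (Hugo): max(-1, 2, -3) = 2
n2 (Farouk): min(-2, 2) = -2
root (Hugo): max(-5, -2) = -2
At root, Hugo picks n2 (highest: -2).
At n2, Farouk picks n2-1 (lowest: -2).
At n2-1, Hugo picks n2-1-4 (highest: -2).
At n2-1-4, Farouk picks n2-1-4-2 (lowest: -2).
Terminal value -2.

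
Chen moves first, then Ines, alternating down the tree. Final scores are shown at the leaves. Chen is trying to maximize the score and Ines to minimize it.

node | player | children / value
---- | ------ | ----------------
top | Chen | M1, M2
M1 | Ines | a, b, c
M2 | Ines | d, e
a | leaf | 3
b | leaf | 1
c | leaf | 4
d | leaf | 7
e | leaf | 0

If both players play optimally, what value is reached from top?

1

M1 (Ines): min(3, 1, 4) = 1
M2 (Ines): min(7, 0) = 0
top (Chen): max(1, 0) = 1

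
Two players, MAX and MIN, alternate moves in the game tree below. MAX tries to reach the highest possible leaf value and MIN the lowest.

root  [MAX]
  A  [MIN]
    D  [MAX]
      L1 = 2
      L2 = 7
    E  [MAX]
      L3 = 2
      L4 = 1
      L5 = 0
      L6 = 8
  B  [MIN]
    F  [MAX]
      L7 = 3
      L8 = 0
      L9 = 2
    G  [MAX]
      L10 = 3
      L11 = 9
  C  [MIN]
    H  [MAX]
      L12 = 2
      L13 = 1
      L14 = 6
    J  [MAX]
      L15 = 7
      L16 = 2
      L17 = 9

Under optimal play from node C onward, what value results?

H (MAX): max(2, 1, 6) = 6
J (MAX): max(7, 2, 9) = 9
C (MIN): min(6, 9) = 6

6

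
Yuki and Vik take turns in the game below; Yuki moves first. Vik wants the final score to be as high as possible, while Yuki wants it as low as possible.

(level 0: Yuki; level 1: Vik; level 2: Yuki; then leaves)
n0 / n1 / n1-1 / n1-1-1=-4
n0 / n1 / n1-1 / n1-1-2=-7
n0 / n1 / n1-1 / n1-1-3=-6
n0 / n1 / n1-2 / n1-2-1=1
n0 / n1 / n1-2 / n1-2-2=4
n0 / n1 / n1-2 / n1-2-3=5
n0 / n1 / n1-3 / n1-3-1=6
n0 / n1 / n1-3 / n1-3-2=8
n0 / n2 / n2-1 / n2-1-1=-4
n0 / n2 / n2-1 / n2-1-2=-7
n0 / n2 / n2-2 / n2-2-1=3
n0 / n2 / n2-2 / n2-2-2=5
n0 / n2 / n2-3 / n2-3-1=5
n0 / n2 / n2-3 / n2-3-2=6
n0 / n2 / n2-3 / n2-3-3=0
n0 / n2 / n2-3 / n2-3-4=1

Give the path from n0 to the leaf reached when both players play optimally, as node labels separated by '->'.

n1-1 (Yuki): min(-4, -7, -6) = -7
n1-2 (Yuki): min(1, 4, 5) = 1
n1-3 (Yuki): min(6, 8) = 6
n1 (Vik): max(-7, 1, 6) = 6
n2-1 (Yuki): min(-4, -7) = -7
n2-2 (Yuki): min(3, 5) = 3
n2-3 (Yuki): min(5, 6, 0, 1) = 0
n2 (Vik): max(-7, 3, 0) = 3
n0 (Yuki): min(6, 3) = 3
At n0, Yuki picks n2 (lowest: 3).
At n2, Vik picks n2-2 (highest: 3).
At n2-2, Yuki picks n2-2-1 (lowest: 3).
Terminal value 3.

n0 -> n2 -> n2-2 -> n2-2-1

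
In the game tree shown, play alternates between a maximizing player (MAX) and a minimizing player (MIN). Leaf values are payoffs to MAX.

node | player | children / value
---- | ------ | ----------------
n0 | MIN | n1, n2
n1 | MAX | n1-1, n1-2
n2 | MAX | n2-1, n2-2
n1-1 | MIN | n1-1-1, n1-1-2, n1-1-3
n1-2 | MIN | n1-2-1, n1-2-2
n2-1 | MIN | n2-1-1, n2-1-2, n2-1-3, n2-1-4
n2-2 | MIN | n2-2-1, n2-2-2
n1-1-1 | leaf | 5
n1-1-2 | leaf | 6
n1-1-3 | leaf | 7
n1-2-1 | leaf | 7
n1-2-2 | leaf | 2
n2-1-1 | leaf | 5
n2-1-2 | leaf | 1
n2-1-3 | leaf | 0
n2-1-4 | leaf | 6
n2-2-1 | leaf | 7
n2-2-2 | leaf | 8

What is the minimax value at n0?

5

n1-1 (MIN): min(5, 6, 7) = 5
n1-2 (MIN): min(7, 2) = 2
n1 (MAX): max(5, 2) = 5
n2-1 (MIN): min(5, 1, 0, 6) = 0
n2-2 (MIN): min(7, 8) = 7
n2 (MAX): max(0, 7) = 7
n0 (MIN): min(5, 7) = 5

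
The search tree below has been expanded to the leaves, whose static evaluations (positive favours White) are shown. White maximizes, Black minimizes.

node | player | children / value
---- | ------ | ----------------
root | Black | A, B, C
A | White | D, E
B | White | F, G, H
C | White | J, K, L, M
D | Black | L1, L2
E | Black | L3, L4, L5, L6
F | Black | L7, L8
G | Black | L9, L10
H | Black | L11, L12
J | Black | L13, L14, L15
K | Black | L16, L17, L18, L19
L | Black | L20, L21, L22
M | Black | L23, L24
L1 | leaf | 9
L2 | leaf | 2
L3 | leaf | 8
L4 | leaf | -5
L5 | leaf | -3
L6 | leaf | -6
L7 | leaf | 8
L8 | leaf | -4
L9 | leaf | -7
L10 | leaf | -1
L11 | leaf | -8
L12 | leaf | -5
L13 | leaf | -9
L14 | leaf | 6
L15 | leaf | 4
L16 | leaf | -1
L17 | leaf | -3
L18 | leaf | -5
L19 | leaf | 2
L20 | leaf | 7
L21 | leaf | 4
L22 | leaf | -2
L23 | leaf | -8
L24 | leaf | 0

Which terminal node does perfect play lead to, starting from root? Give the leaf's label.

L8

D (Black): min(9, 2) = 2
E (Black): min(8, -5, -3, -6) = -6
A (White): max(2, -6) = 2
F (Black): min(8, -4) = -4
G (Black): min(-7, -1) = -7
H (Black): min(-8, -5) = -8
B (White): max(-4, -7, -8) = -4
J (Black): min(-9, 6, 4) = -9
K (Black): min(-1, -3, -5, 2) = -5
L (Black): min(7, 4, -2) = -2
M (Black): min(-8, 0) = -8
C (White): max(-9, -5, -2, -8) = -2
root (Black): min(2, -4, -2) = -4
At root, Black picks B (lowest: -4).
At B, White picks F (highest: -4).
At F, Black picks L8 (lowest: -4).
Terminal value -4.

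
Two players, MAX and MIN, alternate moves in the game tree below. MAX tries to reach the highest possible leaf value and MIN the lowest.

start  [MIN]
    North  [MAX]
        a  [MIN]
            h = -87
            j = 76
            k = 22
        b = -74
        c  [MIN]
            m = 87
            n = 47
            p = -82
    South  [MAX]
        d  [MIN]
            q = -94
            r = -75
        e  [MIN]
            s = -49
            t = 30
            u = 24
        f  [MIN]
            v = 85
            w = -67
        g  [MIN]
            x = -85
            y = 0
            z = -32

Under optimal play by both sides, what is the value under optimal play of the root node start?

a (MIN): min(-87, 76, 22) = -87
c (MIN): min(87, 47, -82) = -82
North (MAX): max(-87, -74, -82) = -74
d (MIN): min(-94, -75) = -94
e (MIN): min(-49, 30, 24) = -49
f (MIN): min(85, -67) = -67
g (MIN): min(-85, 0, -32) = -85
South (MAX): max(-94, -49, -67, -85) = -49
start (MIN): min(-74, -49) = -74

-74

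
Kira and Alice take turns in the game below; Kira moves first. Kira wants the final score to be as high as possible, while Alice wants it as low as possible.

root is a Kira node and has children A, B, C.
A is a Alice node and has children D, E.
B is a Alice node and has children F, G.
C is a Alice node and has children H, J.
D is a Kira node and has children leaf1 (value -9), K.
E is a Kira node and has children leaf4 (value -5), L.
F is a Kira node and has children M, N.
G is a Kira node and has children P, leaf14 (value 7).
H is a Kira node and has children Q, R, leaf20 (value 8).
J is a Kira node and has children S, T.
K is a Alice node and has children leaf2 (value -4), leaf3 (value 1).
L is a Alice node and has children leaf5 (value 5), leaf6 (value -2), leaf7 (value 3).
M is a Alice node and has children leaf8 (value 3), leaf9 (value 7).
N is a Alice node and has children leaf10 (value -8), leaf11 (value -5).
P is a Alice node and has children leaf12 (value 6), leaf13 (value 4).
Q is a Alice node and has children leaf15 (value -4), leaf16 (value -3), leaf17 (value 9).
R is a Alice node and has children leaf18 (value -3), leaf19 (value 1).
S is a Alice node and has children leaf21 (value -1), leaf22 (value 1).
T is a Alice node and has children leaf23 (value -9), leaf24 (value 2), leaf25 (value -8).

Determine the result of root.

K (Alice): min(-4, 1) = -4
D (Kira): max(-9, -4) = -4
L (Alice): min(5, -2, 3) = -2
E (Kira): max(-5, -2) = -2
A (Alice): min(-4, -2) = -4
M (Alice): min(3, 7) = 3
N (Alice): min(-8, -5) = -8
F (Kira): max(3, -8) = 3
P (Alice): min(6, 4) = 4
G (Kira): max(4, 7) = 7
B (Alice): min(3, 7) = 3
Q (Alice): min(-4, -3, 9) = -4
R (Alice): min(-3, 1) = -3
H (Kira): max(-4, -3, 8) = 8
S (Alice): min(-1, 1) = -1
T (Alice): min(-9, 2, -8) = -9
J (Kira): max(-1, -9) = -1
C (Alice): min(8, -1) = -1
root (Kira): max(-4, 3, -1) = 3

3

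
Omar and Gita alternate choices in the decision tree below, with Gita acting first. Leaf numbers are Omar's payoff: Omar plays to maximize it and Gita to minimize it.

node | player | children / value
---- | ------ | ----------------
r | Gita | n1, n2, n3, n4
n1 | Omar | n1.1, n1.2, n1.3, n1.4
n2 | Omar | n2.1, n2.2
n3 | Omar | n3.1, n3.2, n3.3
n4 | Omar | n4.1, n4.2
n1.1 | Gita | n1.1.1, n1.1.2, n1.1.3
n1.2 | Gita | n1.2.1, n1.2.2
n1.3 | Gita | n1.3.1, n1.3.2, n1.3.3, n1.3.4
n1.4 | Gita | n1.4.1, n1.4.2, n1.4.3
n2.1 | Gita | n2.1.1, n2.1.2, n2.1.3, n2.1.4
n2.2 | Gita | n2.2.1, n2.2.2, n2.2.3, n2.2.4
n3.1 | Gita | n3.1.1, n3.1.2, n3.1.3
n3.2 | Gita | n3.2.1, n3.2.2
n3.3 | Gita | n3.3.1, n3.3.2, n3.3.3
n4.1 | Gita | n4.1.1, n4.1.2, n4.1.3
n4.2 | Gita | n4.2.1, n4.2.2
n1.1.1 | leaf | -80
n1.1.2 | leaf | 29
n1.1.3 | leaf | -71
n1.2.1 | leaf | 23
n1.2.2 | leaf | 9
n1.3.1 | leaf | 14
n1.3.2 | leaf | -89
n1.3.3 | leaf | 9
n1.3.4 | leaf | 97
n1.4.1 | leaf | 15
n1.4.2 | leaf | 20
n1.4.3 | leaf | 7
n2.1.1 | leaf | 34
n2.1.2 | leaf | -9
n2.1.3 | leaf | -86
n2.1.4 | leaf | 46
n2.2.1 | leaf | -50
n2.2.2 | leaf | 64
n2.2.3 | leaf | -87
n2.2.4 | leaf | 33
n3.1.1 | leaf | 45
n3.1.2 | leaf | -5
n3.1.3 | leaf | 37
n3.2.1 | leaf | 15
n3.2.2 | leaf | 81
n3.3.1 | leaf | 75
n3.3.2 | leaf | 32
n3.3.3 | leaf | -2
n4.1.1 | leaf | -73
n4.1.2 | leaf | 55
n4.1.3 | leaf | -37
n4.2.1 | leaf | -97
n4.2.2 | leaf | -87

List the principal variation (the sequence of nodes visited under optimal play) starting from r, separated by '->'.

n1.1 (Gita): min(-80, 29, -71) = -80
n1.2 (Gita): min(23, 9) = 9
n1.3 (Gita): min(14, -89, 9, 97) = -89
n1.4 (Gita): min(15, 20, 7) = 7
n1 (Omar): max(-80, 9, -89, 7) = 9
n2.1 (Gita): min(34, -9, -86, 46) = -86
n2.2 (Gita): min(-50, 64, -87, 33) = -87
n2 (Omar): max(-86, -87) = -86
n3.1 (Gita): min(45, -5, 37) = -5
n3.2 (Gita): min(15, 81) = 15
n3.3 (Gita): min(75, 32, -2) = -2
n3 (Omar): max(-5, 15, -2) = 15
n4.1 (Gita): min(-73, 55, -37) = -73
n4.2 (Gita): min(-97, -87) = -97
n4 (Omar): max(-73, -97) = -73
r (Gita): min(9, -86, 15, -73) = -86
At r, Gita picks n2 (lowest: -86).
At n2, Omar picks n2.1 (highest: -86).
At n2.1, Gita picks n2.1.3 (lowest: -86).
Terminal value -86.

r -> n2 -> n2.1 -> n2.1.3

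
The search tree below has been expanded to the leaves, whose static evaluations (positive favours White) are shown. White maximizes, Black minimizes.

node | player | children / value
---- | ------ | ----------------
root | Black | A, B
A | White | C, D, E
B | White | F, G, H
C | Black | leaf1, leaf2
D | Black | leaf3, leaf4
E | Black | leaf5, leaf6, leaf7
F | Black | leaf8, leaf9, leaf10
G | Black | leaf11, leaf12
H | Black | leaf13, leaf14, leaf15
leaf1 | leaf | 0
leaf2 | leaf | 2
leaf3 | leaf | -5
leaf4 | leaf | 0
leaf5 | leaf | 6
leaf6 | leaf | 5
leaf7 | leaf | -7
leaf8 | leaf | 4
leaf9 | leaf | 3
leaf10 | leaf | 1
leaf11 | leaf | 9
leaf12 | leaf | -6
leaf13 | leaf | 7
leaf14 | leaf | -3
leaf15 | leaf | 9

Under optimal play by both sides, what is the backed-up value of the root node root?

C (Black): min(0, 2) = 0
D (Black): min(-5, 0) = -5
E (Black): min(6, 5, -7) = -7
A (White): max(0, -5, -7) = 0
F (Black): min(4, 3, 1) = 1
G (Black): min(9, -6) = -6
H (Black): min(7, -3, 9) = -3
B (White): max(1, -6, -3) = 1
root (Black): min(0, 1) = 0

0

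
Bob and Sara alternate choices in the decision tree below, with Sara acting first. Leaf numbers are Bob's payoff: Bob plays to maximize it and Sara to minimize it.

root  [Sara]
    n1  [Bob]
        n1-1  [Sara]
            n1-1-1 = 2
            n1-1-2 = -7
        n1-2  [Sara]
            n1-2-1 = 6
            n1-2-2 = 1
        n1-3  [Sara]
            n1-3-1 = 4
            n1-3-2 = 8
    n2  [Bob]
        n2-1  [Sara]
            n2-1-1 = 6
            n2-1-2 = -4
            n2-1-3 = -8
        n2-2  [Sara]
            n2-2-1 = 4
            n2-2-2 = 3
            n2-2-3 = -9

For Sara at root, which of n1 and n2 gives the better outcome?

n1-1 (Sara): min(2, -7) = -7
n1-2 (Sara): min(6, 1) = 1
n1-3 (Sara): min(4, 8) = 4
n1 (Bob): max(-7, 1, 4) = 4
n2-1 (Sara): min(6, -4, -8) = -8
n2-2 (Sara): min(4, 3, -9) = -9
n2 (Bob): max(-8, -9) = -8
Sara prefers the lower value; n1=4, n2=-8. n2 is better since -8 < 4.

n2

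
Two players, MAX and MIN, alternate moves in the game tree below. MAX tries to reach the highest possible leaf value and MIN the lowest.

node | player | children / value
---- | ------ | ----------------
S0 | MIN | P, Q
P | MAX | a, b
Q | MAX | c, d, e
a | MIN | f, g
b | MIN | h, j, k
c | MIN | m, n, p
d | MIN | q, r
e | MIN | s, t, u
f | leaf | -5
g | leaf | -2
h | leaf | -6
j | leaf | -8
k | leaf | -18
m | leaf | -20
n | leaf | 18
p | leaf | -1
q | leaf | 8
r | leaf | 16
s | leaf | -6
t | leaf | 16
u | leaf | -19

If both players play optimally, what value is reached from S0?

-5

a (MIN): min(-5, -2) = -5
b (MIN): min(-6, -8, -18) = -18
P (MAX): max(-5, -18) = -5
c (MIN): min(-20, 18, -1) = -20
d (MIN): min(8, 16) = 8
e (MIN): min(-6, 16, -19) = -19
Q (MAX): max(-20, 8, -19) = 8
S0 (MIN): min(-5, 8) = -5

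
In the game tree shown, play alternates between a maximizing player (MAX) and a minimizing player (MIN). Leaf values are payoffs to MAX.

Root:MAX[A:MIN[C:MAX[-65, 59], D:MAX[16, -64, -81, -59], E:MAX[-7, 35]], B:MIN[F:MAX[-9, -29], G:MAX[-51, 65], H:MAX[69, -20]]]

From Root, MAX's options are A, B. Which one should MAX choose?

A

C (MAX): max(-65, 59) = 59
D (MAX): max(16, -64, -81, -59) = 16
E (MAX): max(-7, 35) = 35
A (MIN): min(59, 16, 35) = 16
F (MAX): max(-9, -29) = -9
G (MAX): max(-51, 65) = 65
H (MAX): max(69, -20) = 69
B (MIN): min(-9, 65, 69) = -9
Root (MAX): max(16, -9) = 16
MAX at Root wants the highest of {A=16, B=-9}, so chooses A.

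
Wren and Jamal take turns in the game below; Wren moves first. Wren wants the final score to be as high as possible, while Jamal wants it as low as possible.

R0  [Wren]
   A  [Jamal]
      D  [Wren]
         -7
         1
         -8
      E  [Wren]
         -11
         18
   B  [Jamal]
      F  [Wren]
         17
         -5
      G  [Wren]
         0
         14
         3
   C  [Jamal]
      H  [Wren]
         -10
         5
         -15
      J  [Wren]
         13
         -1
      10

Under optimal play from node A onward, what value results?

D (Wren): max(-7, 1, -8) = 1
E (Wren): max(-11, 18) = 18
A (Jamal): min(1, 18) = 1

1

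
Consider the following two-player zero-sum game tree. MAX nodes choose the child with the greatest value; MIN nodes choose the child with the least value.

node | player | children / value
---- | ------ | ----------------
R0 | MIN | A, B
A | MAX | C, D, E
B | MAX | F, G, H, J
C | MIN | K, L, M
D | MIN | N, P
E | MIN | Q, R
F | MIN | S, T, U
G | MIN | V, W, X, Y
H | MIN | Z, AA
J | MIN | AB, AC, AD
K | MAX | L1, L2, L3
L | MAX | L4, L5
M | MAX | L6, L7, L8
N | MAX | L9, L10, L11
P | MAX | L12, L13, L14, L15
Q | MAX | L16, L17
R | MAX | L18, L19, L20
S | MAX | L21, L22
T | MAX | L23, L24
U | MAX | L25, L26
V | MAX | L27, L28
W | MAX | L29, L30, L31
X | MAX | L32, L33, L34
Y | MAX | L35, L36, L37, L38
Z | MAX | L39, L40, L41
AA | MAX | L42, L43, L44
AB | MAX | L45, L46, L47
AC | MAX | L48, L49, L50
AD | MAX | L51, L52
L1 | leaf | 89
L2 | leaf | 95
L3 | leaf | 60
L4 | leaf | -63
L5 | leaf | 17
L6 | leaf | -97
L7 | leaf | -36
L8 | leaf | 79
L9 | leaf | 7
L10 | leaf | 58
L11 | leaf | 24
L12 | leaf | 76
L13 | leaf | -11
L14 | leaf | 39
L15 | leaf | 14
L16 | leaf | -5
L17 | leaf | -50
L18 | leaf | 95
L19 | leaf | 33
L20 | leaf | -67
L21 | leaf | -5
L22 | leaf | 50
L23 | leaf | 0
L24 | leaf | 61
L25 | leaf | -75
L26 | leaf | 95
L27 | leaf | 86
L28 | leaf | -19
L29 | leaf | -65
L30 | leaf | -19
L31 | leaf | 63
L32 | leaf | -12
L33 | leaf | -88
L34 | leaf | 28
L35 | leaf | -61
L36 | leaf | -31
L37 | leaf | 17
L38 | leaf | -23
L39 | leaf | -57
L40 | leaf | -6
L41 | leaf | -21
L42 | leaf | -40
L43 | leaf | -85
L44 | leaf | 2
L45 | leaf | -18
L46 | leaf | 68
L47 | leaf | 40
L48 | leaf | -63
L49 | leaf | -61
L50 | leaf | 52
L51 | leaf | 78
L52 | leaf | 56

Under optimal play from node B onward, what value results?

52

S (MAX): max(-5, 50) = 50
T (MAX): max(0, 61) = 61
U (MAX): max(-75, 95) = 95
F (MIN): min(50, 61, 95) = 50
V (MAX): max(86, -19) = 86
W (MAX): max(-65, -19, 63) = 63
X (MAX): max(-12, -88, 28) = 28
Y (MAX): max(-61, -31, 17, -23) = 17
G (MIN): min(86, 63, 28, 17) = 17
Z (MAX): max(-57, -6, -21) = -6
AA (MAX): max(-40, -85, 2) = 2
H (MIN): min(-6, 2) = -6
AB (MAX): max(-18, 68, 40) = 68
AC (MAX): max(-63, -61, 52) = 52
AD (MAX): max(78, 56) = 78
J (MIN): min(68, 52, 78) = 52
B (MAX): max(50, 17, -6, 52) = 52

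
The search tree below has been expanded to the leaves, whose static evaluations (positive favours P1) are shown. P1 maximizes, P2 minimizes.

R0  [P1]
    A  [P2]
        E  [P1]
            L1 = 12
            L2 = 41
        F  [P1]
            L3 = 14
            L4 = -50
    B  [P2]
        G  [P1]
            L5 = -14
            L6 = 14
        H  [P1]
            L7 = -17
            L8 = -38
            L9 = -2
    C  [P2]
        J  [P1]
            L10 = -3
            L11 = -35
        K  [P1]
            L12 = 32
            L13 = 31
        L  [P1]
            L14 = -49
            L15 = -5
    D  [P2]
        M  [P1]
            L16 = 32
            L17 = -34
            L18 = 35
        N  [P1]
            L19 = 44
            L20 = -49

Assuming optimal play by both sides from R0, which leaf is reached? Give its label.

L18

E (P1): max(12, 41) = 41
F (P1): max(14, -50) = 14
A (P2): min(41, 14) = 14
G (P1): max(-14, 14) = 14
H (P1): max(-17, -38, -2) = -2
B (P2): min(14, -2) = -2
J (P1): max(-3, -35) = -3
K (P1): max(32, 31) = 32
L (P1): max(-49, -5) = -5
C (P2): min(-3, 32, -5) = -5
M (P1): max(32, -34, 35) = 35
N (P1): max(44, -49) = 44
D (P2): min(35, 44) = 35
R0 (P1): max(14, -2, -5, 35) = 35
At R0, P1 picks D (highest: 35).
At D, P2 picks M (lowest: 35).
At M, P1 picks L18 (highest: 35).
Terminal value 35.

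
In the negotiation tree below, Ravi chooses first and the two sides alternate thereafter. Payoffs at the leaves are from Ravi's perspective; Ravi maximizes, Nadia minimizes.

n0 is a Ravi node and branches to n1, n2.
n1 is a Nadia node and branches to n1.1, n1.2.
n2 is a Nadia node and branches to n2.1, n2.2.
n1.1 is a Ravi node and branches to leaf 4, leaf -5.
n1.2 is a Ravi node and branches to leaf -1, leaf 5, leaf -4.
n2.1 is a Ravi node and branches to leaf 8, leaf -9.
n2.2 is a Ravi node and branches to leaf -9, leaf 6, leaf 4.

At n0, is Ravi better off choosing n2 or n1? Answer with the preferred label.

n2.1 (Ravi): max(8, -9) = 8
n2.2 (Ravi): max(-9, 6, 4) = 6
n2 (Nadia): min(8, 6) = 6
n1.1 (Ravi): max(4, -5) = 4
n1.2 (Ravi): max(-1, 5, -4) = 5
n1 (Nadia): min(4, 5) = 4
Ravi prefers the higher value; n2=6, n1=4. n2 is better since 6 > 4.

n2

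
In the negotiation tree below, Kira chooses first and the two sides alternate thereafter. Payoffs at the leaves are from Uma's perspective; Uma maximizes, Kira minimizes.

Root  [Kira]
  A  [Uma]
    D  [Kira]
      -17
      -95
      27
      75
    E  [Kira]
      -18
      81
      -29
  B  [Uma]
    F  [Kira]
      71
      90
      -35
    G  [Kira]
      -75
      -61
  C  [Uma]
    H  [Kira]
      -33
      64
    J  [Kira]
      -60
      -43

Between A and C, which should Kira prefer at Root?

C

D (Kira): min(-17, -95, 27, 75) = -95
E (Kira): min(-18, 81, -29) = -29
A (Uma): max(-95, -29) = -29
H (Kira): min(-33, 64) = -33
J (Kira): min(-60, -43) = -60
C (Uma): max(-33, -60) = -33
Kira prefers the lower value; A=-29, C=-33. C is better since -33 < -29.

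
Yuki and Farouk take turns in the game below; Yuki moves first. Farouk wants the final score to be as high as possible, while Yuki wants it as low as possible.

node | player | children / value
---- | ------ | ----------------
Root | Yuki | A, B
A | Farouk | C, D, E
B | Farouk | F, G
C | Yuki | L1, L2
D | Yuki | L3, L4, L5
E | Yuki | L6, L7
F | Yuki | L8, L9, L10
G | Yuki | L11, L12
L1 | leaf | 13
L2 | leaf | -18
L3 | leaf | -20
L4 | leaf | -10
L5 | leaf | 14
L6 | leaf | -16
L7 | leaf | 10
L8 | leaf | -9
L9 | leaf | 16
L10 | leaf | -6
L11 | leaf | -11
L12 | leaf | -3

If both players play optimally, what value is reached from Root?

C (Yuki): min(13, -18) = -18
D (Yuki): min(-20, -10, 14) = -20
E (Yuki): min(-16, 10) = -16
A (Farouk): max(-18, -20, -16) = -16
F (Yuki): min(-9, 16, -6) = -9
G (Yuki): min(-11, -3) = -11
B (Farouk): max(-9, -11) = -9
Root (Yuki): min(-16, -9) = -16

-16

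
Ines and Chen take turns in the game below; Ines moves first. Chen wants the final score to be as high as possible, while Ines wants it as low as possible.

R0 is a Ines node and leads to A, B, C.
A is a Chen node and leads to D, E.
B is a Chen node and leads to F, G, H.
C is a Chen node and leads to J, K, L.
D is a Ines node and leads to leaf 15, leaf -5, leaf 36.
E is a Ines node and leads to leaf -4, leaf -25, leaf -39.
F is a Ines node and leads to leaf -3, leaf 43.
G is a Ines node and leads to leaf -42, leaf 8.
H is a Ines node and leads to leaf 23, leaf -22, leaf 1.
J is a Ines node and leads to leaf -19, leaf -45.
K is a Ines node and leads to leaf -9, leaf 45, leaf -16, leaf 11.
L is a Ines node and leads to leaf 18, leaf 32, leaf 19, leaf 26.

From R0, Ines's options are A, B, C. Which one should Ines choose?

D (Ines): min(15, -5, 36) = -5
E (Ines): min(-4, -25, -39) = -39
A (Chen): max(-5, -39) = -5
F (Ines): min(-3, 43) = -3
G (Ines): min(-42, 8) = -42
H (Ines): min(23, -22, 1) = -22
B (Chen): max(-3, -42, -22) = -3
J (Ines): min(-19, -45) = -45
K (Ines): min(-9, 45, -16, 11) = -16
L (Ines): min(18, 32, 19, 26) = 18
C (Chen): max(-45, -16, 18) = 18
R0 (Ines): min(-5, -3, 18) = -5
Ines at R0 wants the lowest of {A=-5, B=-3, C=18}, so chooses A.

A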